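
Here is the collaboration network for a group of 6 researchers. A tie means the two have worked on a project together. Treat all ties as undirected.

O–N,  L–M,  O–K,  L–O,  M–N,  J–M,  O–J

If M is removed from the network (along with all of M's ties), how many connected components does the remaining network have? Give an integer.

M's neighbors (J, L, and N) remain reachable from one another through other ties, so the rest of the network stays in one piece.

1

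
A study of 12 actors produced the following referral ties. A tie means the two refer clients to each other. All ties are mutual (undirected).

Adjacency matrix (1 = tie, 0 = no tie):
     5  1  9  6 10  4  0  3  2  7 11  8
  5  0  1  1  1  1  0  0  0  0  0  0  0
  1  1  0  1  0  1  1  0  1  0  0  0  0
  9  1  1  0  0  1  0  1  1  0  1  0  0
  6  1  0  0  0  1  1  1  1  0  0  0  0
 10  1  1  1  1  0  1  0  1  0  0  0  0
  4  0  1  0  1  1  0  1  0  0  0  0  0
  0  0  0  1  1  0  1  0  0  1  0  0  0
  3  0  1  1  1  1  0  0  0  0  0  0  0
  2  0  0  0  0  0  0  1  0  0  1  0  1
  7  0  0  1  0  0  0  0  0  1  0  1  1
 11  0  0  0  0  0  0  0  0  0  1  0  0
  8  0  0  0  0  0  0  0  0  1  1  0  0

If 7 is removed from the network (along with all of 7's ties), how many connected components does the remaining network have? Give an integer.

Without 7, the remaining ties split the others into: {0, 1, 2, 3, 4, 5, 6, 8, 9, 10}; {11}.
That's 2 separate components.

2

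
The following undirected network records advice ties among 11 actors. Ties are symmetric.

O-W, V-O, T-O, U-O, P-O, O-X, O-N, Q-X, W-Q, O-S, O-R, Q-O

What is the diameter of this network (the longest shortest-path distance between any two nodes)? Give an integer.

2

Eccentricity of each node (its greatest distance to any other): N:2, O:1, P:2, Q:2, R:2, S:2, T:2, U:2, V:2, W:2, X:2.
The maximum eccentricity is 2, realized for instance by the pair Q–V via Q – O – V. So the diameter is 2.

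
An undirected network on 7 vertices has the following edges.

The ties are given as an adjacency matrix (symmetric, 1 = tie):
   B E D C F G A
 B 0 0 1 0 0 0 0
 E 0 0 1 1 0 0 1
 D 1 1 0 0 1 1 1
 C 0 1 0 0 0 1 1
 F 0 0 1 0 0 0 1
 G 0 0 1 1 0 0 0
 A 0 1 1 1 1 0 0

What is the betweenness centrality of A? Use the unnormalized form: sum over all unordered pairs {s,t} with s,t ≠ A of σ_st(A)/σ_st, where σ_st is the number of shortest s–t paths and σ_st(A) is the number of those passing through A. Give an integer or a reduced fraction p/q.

13/6

Pairs whose geodesics pass through A — B–C: 1/3; E–F: 1/2; D–C: 1/3; C–F: 1.
All other pairs contribute 0.
Summing the contributions gives betweenness(A) = 13/6.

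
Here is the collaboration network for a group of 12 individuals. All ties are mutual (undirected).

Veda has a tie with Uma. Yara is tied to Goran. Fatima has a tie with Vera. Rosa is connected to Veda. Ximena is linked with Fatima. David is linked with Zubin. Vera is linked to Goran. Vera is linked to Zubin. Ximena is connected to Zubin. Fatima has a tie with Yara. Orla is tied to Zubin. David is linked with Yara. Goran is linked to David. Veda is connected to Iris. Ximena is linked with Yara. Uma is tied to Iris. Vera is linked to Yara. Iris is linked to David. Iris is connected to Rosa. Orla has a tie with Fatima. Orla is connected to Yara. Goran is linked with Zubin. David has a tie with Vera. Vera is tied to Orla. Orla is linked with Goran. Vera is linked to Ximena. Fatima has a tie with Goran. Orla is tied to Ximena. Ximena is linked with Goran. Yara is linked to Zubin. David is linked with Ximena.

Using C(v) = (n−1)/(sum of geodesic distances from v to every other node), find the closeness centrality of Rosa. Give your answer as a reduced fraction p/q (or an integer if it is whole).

Distances from Rosa: David:2, Fatima:4, Goran:3, Iris:1, Orla:4, Uma:2, Veda:1, Vera:3, Ximena:3, Yara:3, Zubin:3. Sum = 29.
n = 12, so closeness = 11/29.

11/29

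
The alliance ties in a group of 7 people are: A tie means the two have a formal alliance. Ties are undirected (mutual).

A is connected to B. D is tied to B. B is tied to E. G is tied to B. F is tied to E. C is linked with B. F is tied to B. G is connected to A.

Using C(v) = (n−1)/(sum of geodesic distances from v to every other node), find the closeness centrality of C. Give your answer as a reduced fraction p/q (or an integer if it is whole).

Distances from C: A:2, B:1, D:2, E:2, F:2, G:2. Sum = 11.
n = 7, so closeness = 6/11.

6/11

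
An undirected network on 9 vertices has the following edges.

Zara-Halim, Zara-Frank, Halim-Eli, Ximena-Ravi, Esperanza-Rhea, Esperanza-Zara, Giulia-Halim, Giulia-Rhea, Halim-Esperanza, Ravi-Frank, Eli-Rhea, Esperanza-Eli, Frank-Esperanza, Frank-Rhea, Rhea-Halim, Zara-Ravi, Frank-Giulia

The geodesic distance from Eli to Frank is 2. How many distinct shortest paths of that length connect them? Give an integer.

The shortest distance is 2. The length-2 paths are: Eli–Esperanza–Frank; Eli–Rhea–Frank.
That gives 2 distinct shortest paths.

2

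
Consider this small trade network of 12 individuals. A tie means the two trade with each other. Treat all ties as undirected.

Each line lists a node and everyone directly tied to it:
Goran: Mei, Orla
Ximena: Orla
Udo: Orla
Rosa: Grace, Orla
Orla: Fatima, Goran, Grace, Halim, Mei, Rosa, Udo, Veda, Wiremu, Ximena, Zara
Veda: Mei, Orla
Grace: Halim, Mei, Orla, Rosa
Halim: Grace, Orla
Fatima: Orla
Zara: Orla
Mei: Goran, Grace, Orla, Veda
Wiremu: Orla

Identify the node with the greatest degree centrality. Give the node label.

Degrees — Fatima:1, Goran:2, Grace:4, Halim:2, Mei:4, Orla:11, Rosa:2, Udo:1, Veda:2, Wiremu:1, Ximena:1, Zara:1.
The maximum is 11, attained only by Orla.

Orla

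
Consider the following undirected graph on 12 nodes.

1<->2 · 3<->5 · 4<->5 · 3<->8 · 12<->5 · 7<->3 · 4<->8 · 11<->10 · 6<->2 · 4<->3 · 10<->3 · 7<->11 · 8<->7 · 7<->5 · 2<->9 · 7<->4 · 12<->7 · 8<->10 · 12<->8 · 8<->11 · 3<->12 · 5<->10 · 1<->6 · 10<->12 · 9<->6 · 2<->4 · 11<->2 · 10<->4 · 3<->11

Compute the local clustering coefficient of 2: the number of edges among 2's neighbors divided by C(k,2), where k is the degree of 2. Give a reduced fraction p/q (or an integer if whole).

2's neighbors: 1, 4, 6, 9, and 11 (k = 5).
Possible neighbor pairs: C(5,2) = 10. Edges among them: 1–6, 6–9 → e = 2.
Clustering(2) = 2/10 = 1/5.

1/5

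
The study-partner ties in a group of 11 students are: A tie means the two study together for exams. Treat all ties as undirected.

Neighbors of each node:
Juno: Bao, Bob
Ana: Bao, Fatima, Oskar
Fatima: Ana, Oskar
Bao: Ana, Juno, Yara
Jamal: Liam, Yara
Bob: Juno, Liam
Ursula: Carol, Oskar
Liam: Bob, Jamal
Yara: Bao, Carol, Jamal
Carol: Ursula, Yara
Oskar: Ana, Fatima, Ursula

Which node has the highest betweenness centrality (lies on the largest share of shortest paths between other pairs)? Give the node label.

Bao

Unnormalized betweenness of each node: Ana:12, Bao:58/3, Bob:10/3, Carol:6, Fatima:0, Jamal:13/2, Juno:15/2, Liam:17/6, Oskar:29/6, Ursula:23/6, Yara:95/6.
Bao has the largest value, 58/3, making it the main broker — the node through which the most shortest paths run.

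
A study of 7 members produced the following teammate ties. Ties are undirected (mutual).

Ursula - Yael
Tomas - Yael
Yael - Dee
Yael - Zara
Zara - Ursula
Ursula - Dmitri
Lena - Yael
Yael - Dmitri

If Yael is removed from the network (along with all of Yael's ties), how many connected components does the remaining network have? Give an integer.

4

Without Yael, the remaining ties split the others into: {Tomas}; {Dmitri, Ursula, Zara}; {Dee}; {Lena}.
That's 4 separate components.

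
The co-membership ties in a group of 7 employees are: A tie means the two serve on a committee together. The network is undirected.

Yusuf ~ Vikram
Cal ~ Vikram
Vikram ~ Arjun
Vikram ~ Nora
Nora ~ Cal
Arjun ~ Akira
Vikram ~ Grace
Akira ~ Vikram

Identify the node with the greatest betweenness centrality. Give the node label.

Unnormalized betweenness of each node: Akira:0, Arjun:0, Cal:0, Grace:0, Nora:0, Vikram:13, Yusuf:0.
Vikram has the largest value, 13, making it the main broker — the node through which the most shortest paths run.

Vikram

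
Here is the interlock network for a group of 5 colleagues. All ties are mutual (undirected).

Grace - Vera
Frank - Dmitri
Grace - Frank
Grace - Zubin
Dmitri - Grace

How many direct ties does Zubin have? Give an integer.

Zubin is directly tied to Grace. That is 1 neighbor, so the degree of Zubin is 1.

1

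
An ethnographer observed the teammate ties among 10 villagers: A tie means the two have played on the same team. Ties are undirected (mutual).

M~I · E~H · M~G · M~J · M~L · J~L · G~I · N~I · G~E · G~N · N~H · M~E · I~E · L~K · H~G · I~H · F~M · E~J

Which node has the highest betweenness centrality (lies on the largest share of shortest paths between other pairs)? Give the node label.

Unnormalized betweenness of each node: E:64/15, F:0, G:39/10, H:8/15, I:39/10, J:3/2, K:0, L:8, M:179/10, N:0.
M has the largest value, 179/10, making it the main broker — the node through which the most shortest paths run.

M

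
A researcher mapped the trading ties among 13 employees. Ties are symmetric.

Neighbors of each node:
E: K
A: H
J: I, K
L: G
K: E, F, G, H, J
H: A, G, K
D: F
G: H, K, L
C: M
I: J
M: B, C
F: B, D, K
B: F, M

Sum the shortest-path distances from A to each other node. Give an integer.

40

Distances from A: B:4, C:6, D:4, E:3, F:3, G:2, H:1, I:4, J:3, K:2, L:3, M:5.
Sum = 4 + 6 + 4 + 3 + 3 + 2 + 1 + 4 + 3 + 2 + 3 + 5 = 40.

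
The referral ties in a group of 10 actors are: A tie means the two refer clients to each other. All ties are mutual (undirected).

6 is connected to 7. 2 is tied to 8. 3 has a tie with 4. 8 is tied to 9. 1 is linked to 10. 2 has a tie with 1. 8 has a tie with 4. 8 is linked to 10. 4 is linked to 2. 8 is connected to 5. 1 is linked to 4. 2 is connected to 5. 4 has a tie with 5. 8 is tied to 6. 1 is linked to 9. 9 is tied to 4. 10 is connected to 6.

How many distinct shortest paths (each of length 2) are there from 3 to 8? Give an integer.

The shortest distance is 2, and the only length-2 path is 3–4–8. So there is exactly 1 shortest path.

1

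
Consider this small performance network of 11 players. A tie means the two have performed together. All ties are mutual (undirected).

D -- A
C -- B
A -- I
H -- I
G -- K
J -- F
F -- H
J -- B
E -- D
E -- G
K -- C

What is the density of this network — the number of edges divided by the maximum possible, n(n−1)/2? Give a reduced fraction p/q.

There are 11 edges and 11 nodes, so the maximum possible is C(11,2) = 55.
Density = 11/55 = 1/5.

1/5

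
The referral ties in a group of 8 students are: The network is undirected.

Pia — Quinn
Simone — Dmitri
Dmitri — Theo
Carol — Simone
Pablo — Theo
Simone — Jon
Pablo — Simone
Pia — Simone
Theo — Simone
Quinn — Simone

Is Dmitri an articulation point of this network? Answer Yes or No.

No

Even without Dmitri, every remaining node can still reach every other (the residual graph is connected), so Dmitri is not a cut vertex.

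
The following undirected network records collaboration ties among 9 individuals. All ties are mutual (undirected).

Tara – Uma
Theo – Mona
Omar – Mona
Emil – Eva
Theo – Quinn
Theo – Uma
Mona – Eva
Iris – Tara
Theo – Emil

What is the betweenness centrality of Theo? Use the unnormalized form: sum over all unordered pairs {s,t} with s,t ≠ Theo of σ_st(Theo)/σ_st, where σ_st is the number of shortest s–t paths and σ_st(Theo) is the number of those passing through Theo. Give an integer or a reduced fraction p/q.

Pairs whose geodesics pass through Theo — Emil–Omar: 1/2; Emil–Quinn: 1; Emil–Mona: 1/2; Emil–Tara: 1; Emil–Uma: 1; Emil–Iris: 1; Omar–Quinn: 1; Omar–Tara: 1; Omar–Uma: 1; Omar–Iris: 1; Quinn–Mona: 1; Quinn–Eva: 2/2; Quinn–Tara: 1; Quinn–Uma: 1 … (+7 more pairs).
All other pairs contribute 0.
Summing the contributions gives betweenness(Theo) = 20.

20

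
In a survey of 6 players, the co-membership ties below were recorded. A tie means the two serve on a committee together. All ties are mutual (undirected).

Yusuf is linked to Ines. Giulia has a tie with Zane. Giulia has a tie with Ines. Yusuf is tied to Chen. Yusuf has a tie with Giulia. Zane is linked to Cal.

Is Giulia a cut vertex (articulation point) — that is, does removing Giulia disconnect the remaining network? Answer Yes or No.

Yes

Removing Giulia leaves {Chen, Ines, and Yusuf} with no path to {Cal and Zane}, so the network splits into 2 components. Giulia is a cut vertex.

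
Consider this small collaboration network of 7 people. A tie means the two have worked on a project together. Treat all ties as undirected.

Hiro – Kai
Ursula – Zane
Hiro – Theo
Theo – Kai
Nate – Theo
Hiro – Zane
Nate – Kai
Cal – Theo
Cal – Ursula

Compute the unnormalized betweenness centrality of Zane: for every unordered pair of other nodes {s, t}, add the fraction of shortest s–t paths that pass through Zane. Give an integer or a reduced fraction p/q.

3/2

Pairs whose geodesics pass through Zane — Ursula–Kai: 1/2; Ursula–Hiro: 1.
All other pairs contribute 0.
Summing the contributions gives betweenness(Zane) = 3/2.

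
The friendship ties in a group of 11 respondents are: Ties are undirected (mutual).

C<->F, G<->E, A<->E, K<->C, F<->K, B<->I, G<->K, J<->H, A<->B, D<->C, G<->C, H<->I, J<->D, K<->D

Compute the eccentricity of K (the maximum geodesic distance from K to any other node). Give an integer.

4

Distances from K: A:3, B:4, C:1, D:1, E:2, F:1, G:1, H:3, I:4, J:2.
The largest is 4 (to I and B), so the eccentricity of K is 4.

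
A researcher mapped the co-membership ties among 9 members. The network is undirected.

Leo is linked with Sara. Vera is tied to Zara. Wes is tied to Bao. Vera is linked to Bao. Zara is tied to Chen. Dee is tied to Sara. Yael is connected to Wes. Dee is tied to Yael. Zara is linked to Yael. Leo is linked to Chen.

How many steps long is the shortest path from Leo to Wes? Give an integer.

One shortest route is Leo – Sara – Dee – Yael – Wes, which uses 4 edges, and at distance 3 from Leo we only reach {Vera, Yael}, which does not include Wes. So d(Leo,Wes) = 4.

4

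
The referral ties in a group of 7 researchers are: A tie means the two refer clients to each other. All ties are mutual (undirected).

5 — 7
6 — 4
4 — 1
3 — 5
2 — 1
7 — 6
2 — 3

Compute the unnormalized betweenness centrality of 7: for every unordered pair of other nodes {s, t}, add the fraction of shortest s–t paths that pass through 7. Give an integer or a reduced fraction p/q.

Pairs whose geodesics pass through 7 — 5–6: 1; 5–4: 1; 6–3: 1.
All other pairs contribute 0.
Summing the contributions gives betweenness(7) = 3.

3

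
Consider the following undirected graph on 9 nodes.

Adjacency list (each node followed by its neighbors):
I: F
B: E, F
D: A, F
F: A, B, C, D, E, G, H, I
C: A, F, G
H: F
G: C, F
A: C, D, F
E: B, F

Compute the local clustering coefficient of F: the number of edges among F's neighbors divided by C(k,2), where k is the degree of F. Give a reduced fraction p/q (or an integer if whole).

1/7

F's neighbors: A, B, C, D, E, G, H, and I (k = 8).
Possible neighbor pairs: C(8,2) = 28. Edges among them: A–C, A–D, B–E, C–G → e = 4.
Clustering(F) = 4/28 = 1/7.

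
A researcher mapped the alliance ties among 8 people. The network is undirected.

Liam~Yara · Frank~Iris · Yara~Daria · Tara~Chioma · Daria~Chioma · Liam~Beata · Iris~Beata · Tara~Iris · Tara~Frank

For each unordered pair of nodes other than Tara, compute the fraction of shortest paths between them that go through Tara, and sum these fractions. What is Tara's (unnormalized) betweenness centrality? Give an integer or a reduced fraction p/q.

11/2

Pairs whose geodesics pass through Tara — Beata–Chioma: 1; Iris–Chioma: 1; Iris–Daria: 1; Frank–Chioma: 1; Frank–Daria: 1; Frank–Yara: 1/2.
All other pairs contribute 0.
Summing the contributions gives betweenness(Tara) = 11/2.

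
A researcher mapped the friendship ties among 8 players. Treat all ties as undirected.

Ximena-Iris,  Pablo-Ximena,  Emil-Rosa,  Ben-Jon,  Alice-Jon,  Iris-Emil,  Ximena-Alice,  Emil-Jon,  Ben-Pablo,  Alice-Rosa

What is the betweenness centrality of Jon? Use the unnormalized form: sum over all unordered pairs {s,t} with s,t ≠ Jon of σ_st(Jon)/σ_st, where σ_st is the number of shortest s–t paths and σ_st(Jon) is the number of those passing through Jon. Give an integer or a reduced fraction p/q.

9/2

Pairs whose geodesics pass through Jon — Emil–Pablo: 1/2; Emil–Ben: 1; Emil–Alice: 1/2; Iris–Ben: 1/2; Ben–Alice: 1; Ben–Rosa: 2/2.
All other pairs contribute 0.
Summing the contributions gives betweenness(Jon) = 9/2.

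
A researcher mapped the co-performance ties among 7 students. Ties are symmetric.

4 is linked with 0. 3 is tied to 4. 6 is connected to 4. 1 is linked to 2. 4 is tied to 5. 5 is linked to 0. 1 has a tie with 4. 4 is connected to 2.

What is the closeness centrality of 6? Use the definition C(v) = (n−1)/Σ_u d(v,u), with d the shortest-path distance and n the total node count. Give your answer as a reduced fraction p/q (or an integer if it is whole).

Distances from 6: 0:2, 1:2, 2:2, 3:2, 4:1, 5:2. Sum = 11.
n = 7, so closeness = 6/11.

6/11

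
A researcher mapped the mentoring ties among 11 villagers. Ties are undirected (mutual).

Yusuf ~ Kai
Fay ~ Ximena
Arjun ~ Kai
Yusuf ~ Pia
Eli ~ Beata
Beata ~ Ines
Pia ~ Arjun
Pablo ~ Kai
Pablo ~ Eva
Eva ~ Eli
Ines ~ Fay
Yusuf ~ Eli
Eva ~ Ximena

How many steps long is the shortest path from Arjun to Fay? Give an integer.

5

One shortest route is Arjun – Kai – Pablo – Eva – Ximena – Fay, which uses 5 edges, and at distance 4 from Arjun we only reach {Beata, Ximena}, which does not include Fay. So d(Arjun,Fay) = 5.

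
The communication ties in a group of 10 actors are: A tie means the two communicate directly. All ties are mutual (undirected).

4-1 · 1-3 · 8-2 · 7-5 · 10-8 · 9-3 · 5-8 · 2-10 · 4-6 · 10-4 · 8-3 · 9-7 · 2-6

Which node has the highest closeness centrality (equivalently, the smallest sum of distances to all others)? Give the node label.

Farness (sum of distances to all others) for each node — 1:19, 2:18, 3:16, 4:19, 5:19, 6:22, 7:23, 8:14, 9:21, 10:17.
The smallest farness is 14, for 8, so 8 has the highest closeness.

8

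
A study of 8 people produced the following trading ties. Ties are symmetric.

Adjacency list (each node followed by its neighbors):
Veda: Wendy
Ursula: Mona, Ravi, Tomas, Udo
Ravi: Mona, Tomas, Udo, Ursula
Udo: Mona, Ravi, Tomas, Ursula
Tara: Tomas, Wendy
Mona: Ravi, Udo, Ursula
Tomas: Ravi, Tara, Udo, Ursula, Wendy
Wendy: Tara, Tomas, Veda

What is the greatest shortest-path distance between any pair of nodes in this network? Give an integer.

Eccentricity of each node (its greatest distance to any other): Mona:4, Ravi:3, Tara:3, Tomas:2, Udo:3, Ursula:3, Veda:4, Wendy:3.
The maximum eccentricity is 4, realized for instance by the pair Mona–Veda via Mona – Ravi – Tomas – Wendy – Veda. So the diameter is 4.

4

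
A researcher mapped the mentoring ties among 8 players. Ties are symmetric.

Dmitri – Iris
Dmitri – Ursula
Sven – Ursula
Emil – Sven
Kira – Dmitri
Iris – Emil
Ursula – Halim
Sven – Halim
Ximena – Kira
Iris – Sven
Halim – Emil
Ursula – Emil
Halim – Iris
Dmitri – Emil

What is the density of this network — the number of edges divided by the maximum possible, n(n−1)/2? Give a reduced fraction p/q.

1/2

There are 14 edges and 8 nodes, so the maximum possible is C(8,2) = 28.
Density = 14/28 = 1/2.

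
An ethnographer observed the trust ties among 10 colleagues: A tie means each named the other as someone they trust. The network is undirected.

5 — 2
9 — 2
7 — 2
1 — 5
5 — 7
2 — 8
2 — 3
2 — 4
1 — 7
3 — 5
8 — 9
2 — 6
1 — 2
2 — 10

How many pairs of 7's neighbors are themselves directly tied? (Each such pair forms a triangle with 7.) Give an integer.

3

7's neighbors: 1, 2, and 5.
Neighbor pairs that are themselves tied: 7–1–2; 7–1–5; 7–2–5. Each forms one triangle with 7, for 3 in total.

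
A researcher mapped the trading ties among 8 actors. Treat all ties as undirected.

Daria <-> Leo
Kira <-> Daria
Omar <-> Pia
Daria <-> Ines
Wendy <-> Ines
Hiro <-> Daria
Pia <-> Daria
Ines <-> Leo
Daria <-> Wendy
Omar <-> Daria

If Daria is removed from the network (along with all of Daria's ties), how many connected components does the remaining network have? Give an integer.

Without Daria, the remaining ties split the others into: {Ines, Leo, Wendy}; {Hiro}; {Omar, Pia}; {Kira}.
That's 4 separate components.

4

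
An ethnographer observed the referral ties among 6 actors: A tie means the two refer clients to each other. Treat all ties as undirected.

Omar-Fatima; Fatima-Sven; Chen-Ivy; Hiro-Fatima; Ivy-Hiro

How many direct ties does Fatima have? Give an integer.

3

Fatima is directly tied to Hiro, Omar, and Sven. That is 3 neighbors, so the degree of Fatima is 3.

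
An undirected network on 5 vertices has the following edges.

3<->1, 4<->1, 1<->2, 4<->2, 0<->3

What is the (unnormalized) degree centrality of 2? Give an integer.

2 is directly tied to 1 and 4. That is 2 neighbors, so the degree of 2 is 2.

2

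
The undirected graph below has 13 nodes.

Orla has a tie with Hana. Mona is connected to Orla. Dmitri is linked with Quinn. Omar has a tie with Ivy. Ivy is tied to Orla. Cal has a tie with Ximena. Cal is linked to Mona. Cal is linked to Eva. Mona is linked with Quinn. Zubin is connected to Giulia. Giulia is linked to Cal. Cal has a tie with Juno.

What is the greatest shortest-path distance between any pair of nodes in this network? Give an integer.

Eccentricity of each node (its greatest distance to any other): Cal:4, Dmitri:5, Eva:5, Giulia:5, Hana:5, Ivy:5, Juno:5, Mona:3, Omar:6, Orla:4, Quinn:4, Ximena:5, Zubin:6.
The maximum eccentricity is 6, realized for instance by the pair Omar–Zubin via Omar – Ivy – Orla – Mona – Cal – Giulia – Zubin. So the diameter is 6.

6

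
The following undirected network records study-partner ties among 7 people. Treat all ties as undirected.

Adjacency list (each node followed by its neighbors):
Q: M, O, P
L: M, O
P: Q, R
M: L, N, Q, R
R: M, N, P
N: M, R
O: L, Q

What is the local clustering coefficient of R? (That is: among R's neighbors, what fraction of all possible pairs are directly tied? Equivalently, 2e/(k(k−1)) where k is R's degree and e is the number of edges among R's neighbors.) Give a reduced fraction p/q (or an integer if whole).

R's neighbors: M, N, and P (k = 3).
Possible neighbor pairs: C(3,2) = 3. Edges among them: M–N → e = 1.
Clustering(R) = 1/3.

1/3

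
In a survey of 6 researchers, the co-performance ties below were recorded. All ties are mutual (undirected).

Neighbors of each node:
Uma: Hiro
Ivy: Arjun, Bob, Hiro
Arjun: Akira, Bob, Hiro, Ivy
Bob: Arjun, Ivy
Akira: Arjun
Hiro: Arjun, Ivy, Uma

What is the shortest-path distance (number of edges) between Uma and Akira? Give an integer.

3

One shortest route is Uma – Hiro – Arjun – Akira, which uses 3 edges, and at distance 2 from Uma we only reach {Arjun, Ivy}, which does not include Akira. So d(Uma,Akira) = 3.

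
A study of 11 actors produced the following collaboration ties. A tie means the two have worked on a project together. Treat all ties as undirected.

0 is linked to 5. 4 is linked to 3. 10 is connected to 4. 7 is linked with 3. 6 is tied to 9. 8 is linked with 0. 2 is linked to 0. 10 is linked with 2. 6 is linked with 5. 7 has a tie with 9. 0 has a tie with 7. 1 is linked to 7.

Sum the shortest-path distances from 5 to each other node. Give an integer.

Distances from 5: 0:1, 1:3, 2:2, 3:3, 4:4, 6:1, 7:2, 8:2, 9:2, 10:3.
Sum = 1 + 3 + 2 + 3 + 4 + 1 + 2 + 2 + 2 + 3 = 23.

23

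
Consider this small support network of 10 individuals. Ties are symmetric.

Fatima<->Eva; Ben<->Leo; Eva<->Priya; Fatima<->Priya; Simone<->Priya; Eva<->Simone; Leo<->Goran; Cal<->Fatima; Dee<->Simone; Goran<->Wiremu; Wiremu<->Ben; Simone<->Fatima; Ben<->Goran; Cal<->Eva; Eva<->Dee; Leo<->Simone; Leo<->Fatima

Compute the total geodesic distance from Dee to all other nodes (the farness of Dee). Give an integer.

20

Distances from Dee: Ben:3, Cal:2, Eva:1, Fatima:2, Goran:3, Leo:2, Priya:2, Simone:1, Wiremu:4.
Sum = 3 + 2 + 1 + 2 + 3 + 2 + 2 + 1 + 4 = 20.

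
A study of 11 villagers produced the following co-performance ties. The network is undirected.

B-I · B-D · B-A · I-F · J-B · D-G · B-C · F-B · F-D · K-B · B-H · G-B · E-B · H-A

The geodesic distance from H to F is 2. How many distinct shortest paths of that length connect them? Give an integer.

The shortest distance is 2, and the only length-2 path is H–B–F. So there is exactly 1 shortest path.

1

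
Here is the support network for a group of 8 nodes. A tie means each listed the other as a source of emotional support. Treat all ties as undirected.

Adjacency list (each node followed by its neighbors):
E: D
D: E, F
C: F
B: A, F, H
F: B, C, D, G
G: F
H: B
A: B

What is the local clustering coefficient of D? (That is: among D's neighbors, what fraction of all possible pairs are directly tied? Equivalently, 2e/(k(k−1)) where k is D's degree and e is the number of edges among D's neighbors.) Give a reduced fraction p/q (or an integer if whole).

D's neighbors: E and F (k = 2).
Possible neighbor pairs: C(2,2) = 1. Edges among them: none → e = 0.
Clustering(D) = 0/1.

0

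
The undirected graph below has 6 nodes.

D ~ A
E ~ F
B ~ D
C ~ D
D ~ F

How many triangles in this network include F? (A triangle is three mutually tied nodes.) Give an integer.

0

F's neighbors are D and E, but none of them are tied to each other, so no triangle contains F.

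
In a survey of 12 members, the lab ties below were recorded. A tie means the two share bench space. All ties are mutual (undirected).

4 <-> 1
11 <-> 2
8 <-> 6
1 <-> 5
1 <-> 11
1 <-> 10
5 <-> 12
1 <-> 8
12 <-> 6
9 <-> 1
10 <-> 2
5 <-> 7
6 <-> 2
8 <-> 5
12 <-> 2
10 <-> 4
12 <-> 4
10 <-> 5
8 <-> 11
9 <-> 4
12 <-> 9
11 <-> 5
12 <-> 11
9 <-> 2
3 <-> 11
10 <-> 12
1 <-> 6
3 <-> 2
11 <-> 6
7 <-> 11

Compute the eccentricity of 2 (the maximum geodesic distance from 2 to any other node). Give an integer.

2

Distances from 2: 1:2, 3:1, 4:2, 5:2, 6:1, 7:2, 8:2, 9:1, 10:1, 11:1, 12:1.
The largest is 2 (to 1, 4, 8, 5, and 7), so the eccentricity of 2 is 2.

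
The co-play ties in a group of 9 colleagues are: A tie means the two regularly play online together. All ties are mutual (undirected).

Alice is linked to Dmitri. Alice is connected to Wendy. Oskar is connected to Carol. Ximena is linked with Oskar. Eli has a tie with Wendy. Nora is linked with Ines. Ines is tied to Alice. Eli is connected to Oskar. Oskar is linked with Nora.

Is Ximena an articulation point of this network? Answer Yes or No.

Even without Ximena, every remaining node can still reach every other (the residual graph is connected), so Ximena is not a cut vertex.

No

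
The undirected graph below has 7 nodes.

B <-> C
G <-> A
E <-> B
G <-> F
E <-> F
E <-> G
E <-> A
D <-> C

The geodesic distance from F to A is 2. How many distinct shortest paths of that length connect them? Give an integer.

2

The shortest distance is 2. The length-2 paths are: F–E–A; F–G–A.
That gives 2 distinct shortest paths.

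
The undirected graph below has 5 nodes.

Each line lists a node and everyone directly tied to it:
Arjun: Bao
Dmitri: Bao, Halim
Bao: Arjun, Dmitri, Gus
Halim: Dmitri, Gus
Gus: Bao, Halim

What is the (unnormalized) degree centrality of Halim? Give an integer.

2

Halim is directly tied to Dmitri and Gus. That is 2 neighbors, so the degree of Halim is 2.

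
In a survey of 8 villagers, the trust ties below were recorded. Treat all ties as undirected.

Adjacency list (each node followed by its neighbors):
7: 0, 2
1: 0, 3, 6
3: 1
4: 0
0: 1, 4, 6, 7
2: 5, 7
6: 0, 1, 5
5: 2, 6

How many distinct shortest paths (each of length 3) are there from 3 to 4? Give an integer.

1

The shortest distance is 3, and the only length-3 path is 3–1–0–4. So there is exactly 1 shortest path.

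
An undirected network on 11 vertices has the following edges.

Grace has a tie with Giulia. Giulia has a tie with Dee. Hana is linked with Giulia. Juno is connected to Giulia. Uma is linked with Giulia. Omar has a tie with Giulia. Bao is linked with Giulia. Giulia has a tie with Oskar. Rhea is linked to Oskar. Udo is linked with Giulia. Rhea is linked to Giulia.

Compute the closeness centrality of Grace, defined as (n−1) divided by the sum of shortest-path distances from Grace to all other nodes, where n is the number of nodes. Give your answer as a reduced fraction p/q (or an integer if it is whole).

Distances from Grace: Bao:2, Dee:2, Giulia:1, Hana:2, Juno:2, Omar:2, Oskar:2, Rhea:2, Udo:2, Uma:2. Sum = 19.
n = 11, so closeness = 10/19.

10/19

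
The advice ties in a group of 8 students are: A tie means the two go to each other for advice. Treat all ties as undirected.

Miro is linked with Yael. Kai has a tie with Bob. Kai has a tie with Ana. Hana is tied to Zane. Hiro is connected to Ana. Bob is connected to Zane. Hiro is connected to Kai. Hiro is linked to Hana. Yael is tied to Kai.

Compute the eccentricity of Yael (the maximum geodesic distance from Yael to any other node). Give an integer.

3

Distances from Yael: Ana:2, Bob:2, Hana:3, Hiro:2, Kai:1, Miro:1, Zane:3.
The largest is 3 (to Hana and Zane), so the eccentricity of Yael is 3.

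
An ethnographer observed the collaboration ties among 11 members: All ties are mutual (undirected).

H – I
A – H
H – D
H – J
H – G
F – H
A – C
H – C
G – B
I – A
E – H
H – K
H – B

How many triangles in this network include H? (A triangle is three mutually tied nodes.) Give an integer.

3

H's neighbors: A, B, C, D, E, F, G, I, J, and K.
Neighbor pairs that are themselves tied: H–A–C; H–A–I; H–B–G. Each forms one triangle with H, for 3 in total.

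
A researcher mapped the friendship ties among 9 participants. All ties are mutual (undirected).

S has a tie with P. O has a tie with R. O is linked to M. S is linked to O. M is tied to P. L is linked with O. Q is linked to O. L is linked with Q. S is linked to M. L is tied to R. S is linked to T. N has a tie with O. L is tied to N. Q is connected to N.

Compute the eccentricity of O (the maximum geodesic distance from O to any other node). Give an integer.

2

Distances from O: L:1, M:1, N:1, P:2, Q:1, R:1, S:1, T:2.
The largest is 2 (to P and T), so the eccentricity of O is 2.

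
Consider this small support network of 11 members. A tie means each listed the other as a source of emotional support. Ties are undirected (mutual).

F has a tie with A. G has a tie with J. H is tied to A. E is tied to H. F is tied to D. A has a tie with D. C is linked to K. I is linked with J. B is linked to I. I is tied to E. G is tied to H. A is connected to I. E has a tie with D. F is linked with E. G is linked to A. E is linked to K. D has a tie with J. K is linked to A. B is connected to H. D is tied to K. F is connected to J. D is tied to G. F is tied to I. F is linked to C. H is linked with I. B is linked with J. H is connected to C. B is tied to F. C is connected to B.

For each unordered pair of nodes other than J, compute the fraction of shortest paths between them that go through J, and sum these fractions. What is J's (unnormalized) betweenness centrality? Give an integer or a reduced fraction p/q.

23/12

Pairs whose geodesics pass through J — G–F: 1/3; G–B: 1/2; G–I: 1/3; B–D: 1/2; D–I: 1/4.
All other pairs contribute 0.
Summing the contributions gives betweenness(J) = 23/12.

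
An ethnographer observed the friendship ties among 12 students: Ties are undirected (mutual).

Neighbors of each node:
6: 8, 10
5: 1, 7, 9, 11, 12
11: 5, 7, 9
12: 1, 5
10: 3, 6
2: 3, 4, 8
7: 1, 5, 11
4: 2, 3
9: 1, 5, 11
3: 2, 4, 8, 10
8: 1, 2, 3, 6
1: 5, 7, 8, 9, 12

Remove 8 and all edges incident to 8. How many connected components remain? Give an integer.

2

Without 8, the remaining ties split the others into: {2, 3, 4, 6, 10}; {1, 5, 7, 9, 11, 12}.
That's 2 separate components.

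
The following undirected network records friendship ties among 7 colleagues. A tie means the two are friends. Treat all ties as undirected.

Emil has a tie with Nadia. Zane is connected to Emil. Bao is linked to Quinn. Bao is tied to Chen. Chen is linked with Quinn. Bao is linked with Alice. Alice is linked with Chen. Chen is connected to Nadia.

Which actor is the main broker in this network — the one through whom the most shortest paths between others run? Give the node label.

Unnormalized betweenness of each node: Alice:0, Bao:1/2, Chen:19/2, Emil:5, Nadia:8, Quinn:0, Zane:0.
Chen has the largest value, 19/2, making it the main broker — the node through which the most shortest paths run.

Chen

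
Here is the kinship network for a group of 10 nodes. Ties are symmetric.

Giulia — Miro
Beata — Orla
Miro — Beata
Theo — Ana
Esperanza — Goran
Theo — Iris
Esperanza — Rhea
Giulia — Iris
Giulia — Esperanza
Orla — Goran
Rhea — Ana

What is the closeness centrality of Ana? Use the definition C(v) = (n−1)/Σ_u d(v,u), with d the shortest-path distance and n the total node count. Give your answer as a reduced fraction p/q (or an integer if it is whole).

Distances from Ana: Beata:5, Esperanza:2, Giulia:3, Goran:3, Iris:2, Miro:4, Orla:4, Rhea:1, Theo:1. Sum = 25.
n = 10, so closeness = 9/25.

9/25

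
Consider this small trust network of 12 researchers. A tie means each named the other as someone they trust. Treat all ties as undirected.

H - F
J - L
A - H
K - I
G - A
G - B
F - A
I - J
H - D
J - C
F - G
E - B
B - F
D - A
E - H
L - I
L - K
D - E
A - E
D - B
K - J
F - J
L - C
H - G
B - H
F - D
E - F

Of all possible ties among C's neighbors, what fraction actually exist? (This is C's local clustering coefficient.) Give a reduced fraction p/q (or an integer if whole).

1

C's neighbors: J and L (k = 2).
Possible neighbor pairs: C(2,2) = 1. Edges among them: J–L → e = 1.
Clustering(C) = 1/1.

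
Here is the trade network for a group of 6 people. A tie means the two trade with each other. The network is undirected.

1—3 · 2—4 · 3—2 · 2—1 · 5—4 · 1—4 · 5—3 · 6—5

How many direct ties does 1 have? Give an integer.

3

1 is directly tied to 2, 3, and 4. That is 3 neighbors, so the degree of 1 is 3.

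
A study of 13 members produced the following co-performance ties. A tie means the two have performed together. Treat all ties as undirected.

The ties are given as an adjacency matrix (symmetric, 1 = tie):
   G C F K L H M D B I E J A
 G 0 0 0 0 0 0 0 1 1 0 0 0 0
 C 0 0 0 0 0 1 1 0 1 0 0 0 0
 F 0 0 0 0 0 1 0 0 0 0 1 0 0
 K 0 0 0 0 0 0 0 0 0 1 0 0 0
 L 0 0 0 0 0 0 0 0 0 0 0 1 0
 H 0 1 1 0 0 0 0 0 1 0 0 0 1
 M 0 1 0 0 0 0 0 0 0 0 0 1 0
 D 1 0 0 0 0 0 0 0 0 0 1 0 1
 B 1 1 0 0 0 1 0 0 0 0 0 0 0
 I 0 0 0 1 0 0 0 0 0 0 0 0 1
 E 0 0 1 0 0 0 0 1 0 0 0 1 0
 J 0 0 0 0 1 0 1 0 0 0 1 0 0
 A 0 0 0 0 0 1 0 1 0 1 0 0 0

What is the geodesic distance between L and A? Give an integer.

4

One shortest route is L – J – E – D – A, which uses 4 edges, and at distance 3 from L we only reach {C, D, F}, which does not include A. So d(L,A) = 4.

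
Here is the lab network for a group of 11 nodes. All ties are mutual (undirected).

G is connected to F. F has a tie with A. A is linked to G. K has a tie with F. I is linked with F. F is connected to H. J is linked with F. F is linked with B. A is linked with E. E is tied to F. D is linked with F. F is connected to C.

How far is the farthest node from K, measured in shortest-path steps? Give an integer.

Distances from K: A:2, B:2, C:2, D:2, E:2, F:1, G:2, H:2, I:2, J:2.
The largest is 2 (to H, J, E, C, G, A, D, B, and I), so the eccentricity of K is 2.

2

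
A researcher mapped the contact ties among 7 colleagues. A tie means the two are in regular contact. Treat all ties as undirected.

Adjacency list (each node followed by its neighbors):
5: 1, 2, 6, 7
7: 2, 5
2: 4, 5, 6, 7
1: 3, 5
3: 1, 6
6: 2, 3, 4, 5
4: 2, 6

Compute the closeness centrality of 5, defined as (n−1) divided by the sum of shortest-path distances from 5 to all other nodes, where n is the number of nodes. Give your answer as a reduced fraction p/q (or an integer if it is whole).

Distances from 5: 1:1, 2:1, 3:2, 4:2, 6:1, 7:1. Sum = 8.
n = 7, so closeness = 6/8 = 3/4.

3/4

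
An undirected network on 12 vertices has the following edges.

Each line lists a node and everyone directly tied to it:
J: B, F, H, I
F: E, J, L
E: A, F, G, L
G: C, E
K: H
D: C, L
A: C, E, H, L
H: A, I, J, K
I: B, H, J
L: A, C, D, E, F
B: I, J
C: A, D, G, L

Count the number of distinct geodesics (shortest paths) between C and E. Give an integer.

3

The shortest distance is 2. The length-2 paths are: C–L–E; C–G–E; C–A–E.
That gives 3 distinct shortest paths.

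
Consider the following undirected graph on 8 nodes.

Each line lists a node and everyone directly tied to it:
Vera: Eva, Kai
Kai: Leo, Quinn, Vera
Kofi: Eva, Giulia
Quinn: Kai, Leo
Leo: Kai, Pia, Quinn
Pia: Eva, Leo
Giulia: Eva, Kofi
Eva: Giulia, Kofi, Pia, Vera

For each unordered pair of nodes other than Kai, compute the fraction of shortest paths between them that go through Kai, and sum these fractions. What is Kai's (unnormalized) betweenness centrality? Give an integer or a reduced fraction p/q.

7/2

Pairs whose geodesics pass through Kai — Leo–Vera: 1; Vera–Quinn: 1; Quinn–Kofi: 1/2; Quinn–Giulia: 1/2; Quinn–Eva: 1/2.
All other pairs contribute 0.
Summing the contributions gives betweenness(Kai) = 7/2.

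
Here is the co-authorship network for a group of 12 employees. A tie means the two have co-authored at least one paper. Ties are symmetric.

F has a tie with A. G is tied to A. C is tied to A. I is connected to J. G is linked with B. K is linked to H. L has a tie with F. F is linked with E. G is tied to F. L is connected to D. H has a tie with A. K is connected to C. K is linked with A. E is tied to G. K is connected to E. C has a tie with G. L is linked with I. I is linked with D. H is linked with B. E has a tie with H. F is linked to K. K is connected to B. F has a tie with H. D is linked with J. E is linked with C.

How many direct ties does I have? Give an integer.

I is directly tied to D, J, and L. That is 3 neighbors, so the degree of I is 3.

3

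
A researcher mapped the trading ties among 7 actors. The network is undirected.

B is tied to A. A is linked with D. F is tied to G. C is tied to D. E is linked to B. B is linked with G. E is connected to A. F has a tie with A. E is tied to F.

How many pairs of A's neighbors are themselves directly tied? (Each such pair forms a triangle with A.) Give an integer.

2

A's neighbors: B, D, E, and F.
Neighbor pairs that are themselves tied: A–B–E; A–E–F. Each forms one triangle with A, for 2 in total.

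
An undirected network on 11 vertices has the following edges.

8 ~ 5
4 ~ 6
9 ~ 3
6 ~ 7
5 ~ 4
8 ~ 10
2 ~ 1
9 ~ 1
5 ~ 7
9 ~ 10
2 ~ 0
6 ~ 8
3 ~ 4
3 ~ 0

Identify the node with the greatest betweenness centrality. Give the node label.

3

Unnormalized betweenness of each node: 0:5, 1:3, 2:1, 3:49/3, 4:41/3, 5:11/2, 6:11/2, 7:1/3, 8:7, 9:12, 10:20/3.
3 has the largest value, 49/3, making it the main broker — the node through which the most shortest paths run.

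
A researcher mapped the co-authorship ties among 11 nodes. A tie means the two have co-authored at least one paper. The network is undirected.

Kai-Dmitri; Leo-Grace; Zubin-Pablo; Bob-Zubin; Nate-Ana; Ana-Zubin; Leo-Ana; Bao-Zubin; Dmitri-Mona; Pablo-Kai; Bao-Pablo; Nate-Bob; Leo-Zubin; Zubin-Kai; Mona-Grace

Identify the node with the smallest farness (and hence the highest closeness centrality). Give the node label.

Farness (sum of distances to all others) for each node — Ana:19, Bao:23, Bob:22, Dmitri:24, Grace:23, Kai:19, Leo:18, Mona:27, Nate:26, Pablo:20, Zubin:15.
The smallest farness is 15, for Zubin, so Zubin has the highest closeness.

Zubin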